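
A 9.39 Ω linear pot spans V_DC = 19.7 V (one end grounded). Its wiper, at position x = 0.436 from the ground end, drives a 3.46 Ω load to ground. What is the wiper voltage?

Split the track: R_lower = x·R_p = 4.094 Ω, R_upper = (1−x)·R_p = 5.296 Ω.
Lower segment in parallel with the load: 4.094 ‖ 3.46 = 1.875 Ω.
V_out = 19.7 × 1.875/(5.296 + 1.875) = 5.151 V.
(Unloaded: V_out = x·V_DC = 8.59 V.)

V_out ≈ 5.15 V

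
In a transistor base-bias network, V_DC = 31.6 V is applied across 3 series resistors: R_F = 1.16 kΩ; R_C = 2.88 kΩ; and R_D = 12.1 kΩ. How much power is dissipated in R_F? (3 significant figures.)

ΣR = 16.14 kΩ → I = 31.6/16.14 = 1.958 mA.
P(R_F) = I²·R_F = (1.958)² × 1.16 = 4.447 mW.

P ≈ 4.45 mW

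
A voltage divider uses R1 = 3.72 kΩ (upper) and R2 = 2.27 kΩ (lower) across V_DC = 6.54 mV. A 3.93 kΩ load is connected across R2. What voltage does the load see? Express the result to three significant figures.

V_out ≈ 1.82 mV

The load sits in parallel with R2, giving an effective lower resistance R2' = R2·R_L/(R2+R_L) = 1.439 kΩ.
Then V_out = V_DC · R2'/(R1 + R2') = 6.54 × 1.439/5.159 = 1.824 mV.
(Unloaded it would be 2.48 mV; the load pulls it down.)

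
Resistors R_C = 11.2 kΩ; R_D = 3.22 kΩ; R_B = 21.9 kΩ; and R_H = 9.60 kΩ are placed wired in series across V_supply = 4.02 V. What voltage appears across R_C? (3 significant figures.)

ΣR = 11.2 + 3.22 + 21.9 + 9.60 = 45.92 kΩ.
Voltage divider: V = V_supply · (11.20 / 45.92) = 4.02 × 0.2439 = 0.9805 V.

V ≈ 0.980 V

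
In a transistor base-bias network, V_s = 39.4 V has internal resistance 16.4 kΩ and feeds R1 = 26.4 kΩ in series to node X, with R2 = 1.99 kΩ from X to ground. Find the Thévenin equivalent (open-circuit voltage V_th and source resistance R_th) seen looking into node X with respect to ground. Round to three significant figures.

R1' = 16.4 + 26.4 = 42.80 kΩ (source resistance + R1).
V_th is the unloaded tap voltage: V_s · R2/(R1'+R2) = 39.4 × 0.04443 = 1.751 V.
Looking into X with the source shorted: R_th = R1'·R2/(R1'+R2) = 42.80 × 1.99/44.79 = 1.902 kΩ.

V_th ≈ 1.75 V, R_th ≈ 1.90 kΩ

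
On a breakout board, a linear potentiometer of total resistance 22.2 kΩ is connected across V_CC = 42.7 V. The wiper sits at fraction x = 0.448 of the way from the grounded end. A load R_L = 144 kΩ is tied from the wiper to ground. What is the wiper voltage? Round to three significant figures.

V_out ≈ 18.4 V

Lower segment x·R_p = 9.946 kΩ; upper segment (1−x)·R_p = 12.25 kΩ.
Lower segment in parallel with the load: 9.946 ‖ 144 = 9.303 kΩ.
Loaded-divider output: V_out = 42.7 × 0.4315 = 18.43 V.
(Unloaded: V_out = x·V_CC = 19.1 V.)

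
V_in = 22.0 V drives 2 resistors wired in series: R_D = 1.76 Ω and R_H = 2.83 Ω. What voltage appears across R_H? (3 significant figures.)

Total series resistance ΣR = 1.76 + 2.83 = 4.590 Ω.
V = V_in · R/ΣR = 22.0 × 0.6166 = 13.56 V.

V ≈ 13.6 V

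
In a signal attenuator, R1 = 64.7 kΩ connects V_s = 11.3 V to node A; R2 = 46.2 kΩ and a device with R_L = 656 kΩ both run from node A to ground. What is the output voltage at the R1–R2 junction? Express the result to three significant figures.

R2 ‖ R_L = (46.2 × 656)/(46.2 + 656) = 43.16 kΩ.
Voltage divider with the loaded lower leg: V_out = 11.3 × 43.16/(64.7 + 43.16) = 11.3 × 0.4002 = 4.522 V.

V_out ≈ 4.52 V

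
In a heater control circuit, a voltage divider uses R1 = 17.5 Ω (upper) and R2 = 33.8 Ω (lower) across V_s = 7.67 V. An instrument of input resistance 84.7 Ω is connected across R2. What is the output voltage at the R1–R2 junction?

R2 ‖ R_L = (33.8 × 84.7)/(33.8 + 84.7) = 24.16 Ω.
Voltage divider with the loaded lower leg: V_out = 7.67 × 24.16/(17.5 + 24.16) = 7.67 × 0.5799 = 4.448 V.
(Unloaded it would be 5.05 V; the load pulls it down.)

V_out ≈ 4.45 V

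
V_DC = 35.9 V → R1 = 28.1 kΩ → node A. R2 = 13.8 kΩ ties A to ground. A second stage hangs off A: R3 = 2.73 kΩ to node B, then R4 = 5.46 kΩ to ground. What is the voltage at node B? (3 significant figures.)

V_B ≈ 3.70 V

Looking into the second stage from A: R3 + R4 = 8.190 kΩ appears in parallel with R2.
R2 ‖ (R3+R4) = 5.140 kΩ.
V_A = 35.9 × 5.140/(28.1 + 5.140) = 5.551 V.
Stage 2 is unloaded, so V_B = V_A · R4/(R3+R4) = 5.551 × 5.46/8.190 = 3.701 V.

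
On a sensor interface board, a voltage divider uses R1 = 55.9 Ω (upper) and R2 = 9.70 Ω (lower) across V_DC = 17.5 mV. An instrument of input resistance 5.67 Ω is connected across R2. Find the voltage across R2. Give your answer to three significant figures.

V_out ≈ 1.05 mV

R2 ‖ R_L = (9.70 × 5.67)/(9.70 + 5.67) = 3.578 Ω.
Now apply the divider: V_out = 17.5 × 0.06016 = 1.053 mV.
(Unloaded it would be 2.59 mV; the load pulls it down.)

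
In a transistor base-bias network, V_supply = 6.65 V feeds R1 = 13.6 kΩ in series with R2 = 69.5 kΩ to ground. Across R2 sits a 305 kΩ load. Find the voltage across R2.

The load sits in parallel with R2, giving an effective lower resistance R2' = R2·R_L/(R2+R_L) = 56.60 kΩ.
Now apply the divider: V_out = 6.65 × 0.8063 = 5.362 V.

V_out ≈ 5.36 V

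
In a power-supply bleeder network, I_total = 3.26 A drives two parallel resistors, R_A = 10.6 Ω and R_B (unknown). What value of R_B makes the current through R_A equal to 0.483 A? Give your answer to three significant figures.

In a two-way split, I_A/I_total = R_B/(R_A + R_B).
0.483/3.26 = R_B/(R_A + R_B) → R_B = R_A · (0.1482)/(1 − 0.1482) = 10.6 × 0.1739 = 1.844 Ω.

R_B ≈ 1.84 Ω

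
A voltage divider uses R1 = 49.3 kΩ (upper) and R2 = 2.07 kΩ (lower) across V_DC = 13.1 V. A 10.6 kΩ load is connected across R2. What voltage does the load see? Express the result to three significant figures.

V_out ≈ 0.445 V

The load sits in parallel with R2, giving an effective lower resistance R2' = R2·R_L/(R2+R_L) = 1.732 kΩ.
Now apply the divider: V_out = 13.1 × 0.03394 = 0.4446 V.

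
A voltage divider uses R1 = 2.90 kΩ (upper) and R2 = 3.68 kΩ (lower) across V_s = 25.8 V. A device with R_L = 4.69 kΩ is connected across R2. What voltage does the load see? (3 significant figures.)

R2 ‖ R_L = (3.68 × 4.69)/(3.68 + 4.69) = 2.062 kΩ.
Voltage divider with the loaded lower leg: V_out = 25.8 × 2.062/(2.90 + 2.062) = 25.8 × 0.4156 = 10.72 V.

V_out ≈ 10.7 V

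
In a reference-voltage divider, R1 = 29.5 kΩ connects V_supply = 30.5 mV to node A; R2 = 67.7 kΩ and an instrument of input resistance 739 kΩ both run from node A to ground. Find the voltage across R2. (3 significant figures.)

V_out ≈ 20.7 mV

The load sits in parallel with R2, giving an effective lower resistance R2' = R2·R_L/(R2+R_L) = 62.02 kΩ.
Voltage divider with the loaded lower leg: V_out = 30.5 × 62.02/(29.5 + 62.02) = 30.5 × 0.6777 = 20.67 mV.
(Unloaded it would be 21.2 mV; the load pulls it down.)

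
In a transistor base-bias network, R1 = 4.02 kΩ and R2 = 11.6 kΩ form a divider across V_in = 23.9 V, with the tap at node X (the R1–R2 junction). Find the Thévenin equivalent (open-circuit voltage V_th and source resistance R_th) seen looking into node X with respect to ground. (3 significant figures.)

With X open, the divider is unloaded: V_th = 23.9 × 11.6/15.62 = 17.75 V.
Zeroing V_in shorts the top of R1 to ground, so R_th = R1 ‖ R2 = 2.985 kΩ.

V_th ≈ 17.7 V, R_th ≈ 2.99 kΩ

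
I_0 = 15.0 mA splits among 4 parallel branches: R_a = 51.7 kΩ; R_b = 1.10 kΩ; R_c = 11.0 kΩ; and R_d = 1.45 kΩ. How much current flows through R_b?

I ≈ 7.98 mA

ΣG = 1/51.7 + 1/1.10 + 1/11.0 + 1/1.45 = 1.709.
R_b takes the fraction G_k/ΣG = 0.9091/1.709 = 0.5319, so I = 15.0 × 0.5319 = 7.979 mA.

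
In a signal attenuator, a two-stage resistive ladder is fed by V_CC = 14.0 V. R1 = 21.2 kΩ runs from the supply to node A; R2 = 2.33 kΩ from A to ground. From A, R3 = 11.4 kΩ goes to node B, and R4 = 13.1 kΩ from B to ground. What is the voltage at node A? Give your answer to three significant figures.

The second stage (R3 + R4 = 24.50 kΩ) loads node A in parallel with R2.
Effective lower resistance at A: R2 ‖ 24.50 = 2.128 kΩ.
So V_A = 14.0 × 0.09121 = 1.277 V.

V_A ≈ 1.28 V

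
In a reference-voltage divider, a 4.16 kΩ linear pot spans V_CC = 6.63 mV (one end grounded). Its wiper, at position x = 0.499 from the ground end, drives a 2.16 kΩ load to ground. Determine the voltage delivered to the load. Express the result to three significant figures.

The pot divides into 2.084 kΩ above the wiper and 2.076 kΩ below.
R_L loads the lower segment: effective lower R = 1.059 kΩ.
Loaded-divider output: V_out = 6.63 × 0.3368 = 2.233 mV.

V_out ≈ 2.23 mV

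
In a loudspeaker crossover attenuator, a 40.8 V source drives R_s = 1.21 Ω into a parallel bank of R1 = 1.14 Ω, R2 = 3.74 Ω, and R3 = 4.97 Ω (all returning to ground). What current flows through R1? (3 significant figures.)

I ≈ 13.6 A

Combine the parallel branches: R_p = (1/1.14 + 1/3.74 + 1/4.97)⁻¹ = 0.7431 Ω.
V_A = 40.8 × 0.7431/1.953 = 15.52 V.
I(R1) = V_A / R1 = 15.52/1.14 = 13.62 A.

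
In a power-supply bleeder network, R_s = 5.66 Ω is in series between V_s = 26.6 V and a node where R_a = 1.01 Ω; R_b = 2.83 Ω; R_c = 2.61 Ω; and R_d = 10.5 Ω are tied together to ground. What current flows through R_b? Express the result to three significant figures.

I ≈ 0.831 A

Combine the parallel branches: R_p = (1/1.01 + 1/2.83 + 1/2.61 + 1/10.5)⁻¹ = 0.5489 Ω.
V_A by voltage divider: V_A = 26.6 × 0.5489/(5.66 + 0.5489) = 2.352 V.
Branch current I = V_A/R_b = 2.352/2.83 = 0.8309 A.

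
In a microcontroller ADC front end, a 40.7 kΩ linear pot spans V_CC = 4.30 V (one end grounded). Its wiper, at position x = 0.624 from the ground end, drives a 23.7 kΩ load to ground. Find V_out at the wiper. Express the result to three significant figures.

Split the track: R_lower = x·R_p = 25.40 kΩ, R_upper = (1−x)·R_p = 15.30 kΩ.
Lower segment in parallel with the load: 25.40 ‖ 23.7 = 12.26 kΩ.
Loaded-divider output: V_out = 4.30 × 0.4448 = 1.913 V.
(Unloaded: V_out = x·V_CC = 2.68 V.)

V_out ≈ 1.91 V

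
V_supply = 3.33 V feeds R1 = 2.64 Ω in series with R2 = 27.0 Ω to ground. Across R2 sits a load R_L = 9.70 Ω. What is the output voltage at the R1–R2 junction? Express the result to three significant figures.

V_out ≈ 2.43 V

R2 ‖ R_L = (27.0 × 9.70)/(27.0 + 9.70) = 7.136 Ω.
Then V_out = V_supply · R2'/(R1 + R2') = 3.33 × 7.136/9.776 = 2.431 V.
(Unloaded it would be 3.03 V; the load pulls it down.)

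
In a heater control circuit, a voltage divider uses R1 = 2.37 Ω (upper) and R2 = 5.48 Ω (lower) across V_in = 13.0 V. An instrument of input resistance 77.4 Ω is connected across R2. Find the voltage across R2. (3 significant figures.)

V_out ≈ 8.89 V

R2 ‖ R_L = (5.48 × 77.4)/(5.48 + 77.4) = 5.118 Ω.
Then V_out = V_in · R2'/(R1 + R2') = 13.0 × 5.118/7.488 = 8.885 V.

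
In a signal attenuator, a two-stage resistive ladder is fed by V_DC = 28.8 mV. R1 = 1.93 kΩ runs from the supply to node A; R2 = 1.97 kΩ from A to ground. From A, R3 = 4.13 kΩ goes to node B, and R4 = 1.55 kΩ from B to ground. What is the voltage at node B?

Looking into the second stage from A: R3 + R4 = 5.680 kΩ appears in parallel with R2.
R2 ‖ (R3+R4) = 1.463 kΩ.
So V_A = 28.8 × 0.4311 = 12.42 mV.
Then the unloaded second divider: V_B = V_A × R4/(R3+R4) = 12.42 × 0.2729 = 3.388 mV.

V_B ≈ 3.39 mV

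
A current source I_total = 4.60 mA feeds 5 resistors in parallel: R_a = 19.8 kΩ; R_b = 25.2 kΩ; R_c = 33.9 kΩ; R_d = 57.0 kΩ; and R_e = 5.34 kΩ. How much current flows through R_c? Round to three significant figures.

I ≈ 0.418 mA

Total conductance ΣG = 1/19.8 + 1/25.2 + 1/33.9 + 1/57.0 + 1/5.34 = 0.3245 (units of 1/kΩ).
By the current-divider rule, I = I_total · G_k/ΣG = 4.60 × 0.09091 = 0.4182 mA.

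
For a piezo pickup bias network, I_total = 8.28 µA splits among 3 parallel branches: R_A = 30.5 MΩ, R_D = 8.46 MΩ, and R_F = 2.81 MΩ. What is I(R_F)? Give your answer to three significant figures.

I ≈ 5.81 µA

ΣG = 1/30.5 + 1/8.46 + 1/2.81 = 0.5069.
Current divider: I(R_F) = I_total · G_k/ΣG = 8.28 × (0.3559/0.5069) = 8.28 × 0.7021 = 5.813 µA.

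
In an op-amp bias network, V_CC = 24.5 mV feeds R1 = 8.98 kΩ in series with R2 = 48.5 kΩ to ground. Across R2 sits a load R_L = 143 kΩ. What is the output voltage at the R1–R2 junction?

V_out ≈ 19.6 mV

R2 ‖ R_L = (48.5 × 143)/(48.5 + 143) = 36.22 kΩ.
Now apply the divider: V_out = 24.5 × 0.8013 = 19.63 mV.
(Unloaded it would be 20.7 mV; the load pulls it down.)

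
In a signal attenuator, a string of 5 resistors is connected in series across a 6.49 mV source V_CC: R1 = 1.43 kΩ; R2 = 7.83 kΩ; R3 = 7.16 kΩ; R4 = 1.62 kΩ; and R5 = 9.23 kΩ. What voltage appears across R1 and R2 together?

Series total: ΣR = 1.43 + 7.83 + 7.16 + 1.62 + 9.23 = 27.27 kΩ.
R_{R1..R2} = 1.43 + 7.83 = 9.260 kΩ.
Voltage divider: V = V_CC · (9.260 / 27.27) = 6.49 × 0.3396 = 2.204 mV.

V ≈ 2.20 mV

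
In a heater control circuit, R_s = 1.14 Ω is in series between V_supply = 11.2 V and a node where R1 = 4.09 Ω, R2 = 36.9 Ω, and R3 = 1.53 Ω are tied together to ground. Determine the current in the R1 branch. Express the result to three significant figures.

I ≈ 1.33 A

Equivalent of the parallel group: R_p = 1.081 Ω.
V_A by voltage divider: V_A = 11.2 × 1.081/(1.14 + 1.081) = 5.451 V.
I(R1) = V_A / R1 = 5.451/4.09 = 1.333 A.
(Equivalently: I_total = 5.043 A, then current-divider fraction G_k/ΣG = 0.2643.)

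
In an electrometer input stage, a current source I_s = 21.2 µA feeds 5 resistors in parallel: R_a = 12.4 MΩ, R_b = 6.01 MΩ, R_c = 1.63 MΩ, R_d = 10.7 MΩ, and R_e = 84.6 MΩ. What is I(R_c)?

ΣG = 1/12.4 + 1/6.01 + 1/1.63 + 1/10.7 + 1/84.6 = 0.9658.
R_c takes the fraction G_k/ΣG = 0.6135/0.9658 = 0.6352, so I = 21.2 × 0.6352 = 13.47 µA.

I ≈ 13.5 µA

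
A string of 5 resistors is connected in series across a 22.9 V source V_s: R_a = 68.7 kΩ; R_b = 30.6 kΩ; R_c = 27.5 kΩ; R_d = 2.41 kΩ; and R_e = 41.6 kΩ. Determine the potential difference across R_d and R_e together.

Total series resistance ΣR = 68.7 + 30.6 + 27.5 + 2.41 + 41.6 = 170.8 kΩ.
R_{R_d..R_e} = 2.41 + 41.6 = 44.01 kΩ.
By the voltage-divider rule, V = 22.9 × 44.01/170.8 = 5.900 V.

V ≈ 5.90 V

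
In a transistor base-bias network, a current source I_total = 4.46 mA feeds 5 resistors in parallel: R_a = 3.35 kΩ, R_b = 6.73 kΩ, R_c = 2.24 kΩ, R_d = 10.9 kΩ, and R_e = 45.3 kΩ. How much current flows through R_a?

I ≈ 1.32 mA

Conductances: ΣG = 1/3.35 + 1/6.73 + 1/2.24 + 1/10.9 + 1/45.3 = 1.007 (1/kΩ).
Current divider: I(R_a) = I_total · G_k/ΣG = 4.46 × (0.2985/1.007) = 4.46 × 0.2963 = 1.322 mA.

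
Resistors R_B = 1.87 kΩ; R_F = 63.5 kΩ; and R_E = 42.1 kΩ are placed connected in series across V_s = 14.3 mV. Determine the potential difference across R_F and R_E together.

Total series resistance ΣR = 1.87 + 63.5 + 42.1 = 107.5 kΩ.
R_{R_F..R_E} = 63.5 + 42.1 = 105.6 kΩ.
V = V_s · R/ΣR = 14.3 × 0.9826 = 14.05 mV.

V ≈ 14.1 mV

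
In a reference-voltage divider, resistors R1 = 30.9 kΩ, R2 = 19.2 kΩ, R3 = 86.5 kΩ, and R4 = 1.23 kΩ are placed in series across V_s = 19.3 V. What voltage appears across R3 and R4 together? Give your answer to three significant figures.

Total series resistance ΣR = 30.9 + 19.2 + 86.5 + 1.23 = 137.8 kΩ.
R_{R3..R4} = 86.5 + 1.23 = 87.73 kΩ.
By the voltage-divider rule, V = 19.3 × 87.73/137.8 = 12.28 V.

V ≈ 12.3 V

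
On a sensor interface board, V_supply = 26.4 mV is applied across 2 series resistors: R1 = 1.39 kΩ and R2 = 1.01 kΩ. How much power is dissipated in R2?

Series current I = V_supply/ΣR = 26.4/2.400 = 11.00 µA.
P = I²R = 121.0 × 1.01 = 122.2 nW.

P ≈ 122 nW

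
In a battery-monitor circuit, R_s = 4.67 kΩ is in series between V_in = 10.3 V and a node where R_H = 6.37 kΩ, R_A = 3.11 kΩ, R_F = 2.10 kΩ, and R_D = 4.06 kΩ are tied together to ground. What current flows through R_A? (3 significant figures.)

Equivalent of the parallel group: R_p = 0.8326 kΩ.
V_A = 10.3 × 0.8326/5.503 = 1.559 V.
I(R_A) = V_A / R_A = 1.559/3.11 = 0.5011 mA.
(Equivalently: I_total = 1.872 mA, then current-divider fraction G_k/ΣG = 0.2677.)

I ≈ 0.501 mA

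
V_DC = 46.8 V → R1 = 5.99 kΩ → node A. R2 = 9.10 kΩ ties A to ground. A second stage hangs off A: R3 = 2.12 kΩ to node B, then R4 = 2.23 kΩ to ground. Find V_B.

V_B ≈ 7.90 V

The second stage (R3 + R4 = 4.350 kΩ) loads node A in parallel with R2.
Effective lower resistance at A: R2 ‖ 4.350 = 2.943 kΩ.
V_A = 46.8 × 2.943/(5.99 + 2.943) = 15.42 V.
Then the unloaded second divider: V_B = V_A × R4/(R3+R4) = 15.42 × 0.5126 = 7.904 V.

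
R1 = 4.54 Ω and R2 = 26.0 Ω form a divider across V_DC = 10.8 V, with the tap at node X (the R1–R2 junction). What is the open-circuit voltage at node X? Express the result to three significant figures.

Open-circuit (no load on X): V_th = V_DC · R2/(R1 + R2) = 10.8 × 26.0/(4.540 + 26.0) = 9.194 V.

V_th ≈ 9.19 V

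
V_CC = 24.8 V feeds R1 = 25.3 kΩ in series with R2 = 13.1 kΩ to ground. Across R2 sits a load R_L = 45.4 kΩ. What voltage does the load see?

V_out ≈ 7.11 V

R2 ‖ R_L = (13.1 × 45.4)/(13.1 + 45.4) = 10.17 kΩ.
Then V_out = V_CC · R2'/(R1 + R2') = 24.8 × 10.17/35.47 = 7.109 V.
(Unloaded it would be 8.46 V; the load pulls it down.)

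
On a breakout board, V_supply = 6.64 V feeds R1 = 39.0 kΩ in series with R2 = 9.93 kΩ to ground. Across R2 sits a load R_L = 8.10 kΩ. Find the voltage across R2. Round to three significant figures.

The load sits in parallel with R2, giving an effective lower resistance R2' = R2·R_L/(R2+R_L) = 4.461 kΩ.
Voltage divider with the loaded lower leg: V_out = 6.64 × 4.461/(39.0 + 4.461) = 6.64 × 0.1026 = 0.6816 V.

V_out ≈ 0.682 V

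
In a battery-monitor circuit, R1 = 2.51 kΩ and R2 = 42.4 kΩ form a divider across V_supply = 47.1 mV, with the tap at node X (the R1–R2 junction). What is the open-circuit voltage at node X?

V_th ≈ 44.5 mV

V_th is the unloaded tap voltage: V_supply · R2/(R1+R2) = 47.1 × 0.9441 = 44.47 mV.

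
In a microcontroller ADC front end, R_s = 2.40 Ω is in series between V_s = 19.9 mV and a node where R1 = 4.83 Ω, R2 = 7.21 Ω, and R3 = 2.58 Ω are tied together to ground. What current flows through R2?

I ≈ 1.00 mA

Equivalent of the parallel group: R_p = 1.364 Ω.
V_A by voltage divider: V_A = 19.9 × 1.364/(2.40 + 1.364) = 7.210 mV.
Branch current I = V_A/R2 = 7.210/7.21 = 1.000 mA.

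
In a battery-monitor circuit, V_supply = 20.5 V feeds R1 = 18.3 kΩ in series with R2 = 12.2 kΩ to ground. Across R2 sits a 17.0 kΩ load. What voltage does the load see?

First combine the lower leg with the load: R2 ‖ R_L = 7.103 kΩ.
Voltage divider with the loaded lower leg: V_out = 20.5 × 7.103/(18.3 + 7.103) = 20.5 × 0.2796 = 5.732 V.
(Unloaded it would be 8.20 V; the load pulls it down.)

V_out ≈ 5.73 V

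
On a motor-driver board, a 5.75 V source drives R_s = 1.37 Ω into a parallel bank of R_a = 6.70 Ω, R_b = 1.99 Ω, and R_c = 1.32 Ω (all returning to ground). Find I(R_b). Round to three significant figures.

I ≈ 0.986 A

Equivalent of the parallel group: R_p = 0.7096 Ω.
Node voltage V_A = V_s · R_p/(R_s + R_p) = 5.75 × 0.3412 = 1.962 V.
I(R_b) = V_A / R_b = 1.962/1.99 = 0.9859 A.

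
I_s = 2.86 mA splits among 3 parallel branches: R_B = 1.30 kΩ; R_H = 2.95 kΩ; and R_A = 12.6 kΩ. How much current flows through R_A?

I ≈ 0.191 mA

Conductances: ΣG = 1/1.30 + 1/2.95 + 1/12.6 = 1.188 (1/kΩ).
Current divider: I(R_A) = I_s · G_k/ΣG = 2.86 × (0.07937/1.188) = 2.86 × 0.06683 = 0.1911 mA.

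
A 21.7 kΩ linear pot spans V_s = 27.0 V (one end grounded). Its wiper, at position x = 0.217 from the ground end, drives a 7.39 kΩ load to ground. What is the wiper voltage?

V_out ≈ 3.91 V

The pot divides into 16.99 kΩ above the wiper and 4.709 kΩ below.
Lower segment in parallel with the load: 4.709 ‖ 7.39 = 2.876 kΩ.
V_out = 27.0 × 2.876/(16.99 + 2.876) = 3.909 V.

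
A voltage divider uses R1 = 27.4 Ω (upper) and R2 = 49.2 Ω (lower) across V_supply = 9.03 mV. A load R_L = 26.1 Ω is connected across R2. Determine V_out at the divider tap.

V_out ≈ 3.46 mV

R2 ‖ R_L = (49.2 × 26.1)/(49.2 + 26.1) = 17.05 Ω.
Then V_out = V_supply · R2'/(R1 + R2') = 9.03 × 17.05/44.45 = 3.464 mV.
(Unloaded it would be 5.80 mV; the load pulls it down.)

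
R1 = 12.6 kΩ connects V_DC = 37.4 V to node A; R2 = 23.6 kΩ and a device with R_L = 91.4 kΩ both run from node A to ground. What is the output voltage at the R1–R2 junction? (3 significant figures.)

V_out ≈ 22.4 V

The load sits in parallel with R2, giving an effective lower resistance R2' = R2·R_L/(R2+R_L) = 18.76 kΩ.
Then V_out = V_DC · R2'/(R1 + R2') = 37.4 × 18.76/31.36 = 22.37 V.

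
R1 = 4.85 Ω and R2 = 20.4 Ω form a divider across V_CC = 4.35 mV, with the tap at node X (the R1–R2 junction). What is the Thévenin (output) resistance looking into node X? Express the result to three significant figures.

With V_CC suppressed (replaced by a short), R_th = R1 ‖ R2 = (4.850 × 20.4)/(4.850 + 20.4) = 3.918 Ω.

R_th ≈ 3.92 Ω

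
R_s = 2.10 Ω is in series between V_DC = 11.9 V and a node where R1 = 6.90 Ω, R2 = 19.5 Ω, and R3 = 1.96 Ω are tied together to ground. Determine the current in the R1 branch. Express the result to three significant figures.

I ≈ 0.694 A

Parallel bank: R_p = 1/(1/6.90 + 1/19.5 + 1/1.96) = 1.416 Ω.
Node voltage V_A = V_DC · R_p/(R_s + R_p) = 11.9 × 0.4027 = 4.792 V.
Branch current I = V_A/R1 = 4.792/6.90 = 0.6944 A.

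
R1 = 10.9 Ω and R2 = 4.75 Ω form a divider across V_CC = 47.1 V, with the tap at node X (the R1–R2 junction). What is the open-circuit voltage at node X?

V_th ≈ 14.3 V

Open-circuit (no load on X): V_th = V_CC · R2/(R1 + R2) = 47.1 × 4.75/(10.90 + 4.75) = 14.30 V.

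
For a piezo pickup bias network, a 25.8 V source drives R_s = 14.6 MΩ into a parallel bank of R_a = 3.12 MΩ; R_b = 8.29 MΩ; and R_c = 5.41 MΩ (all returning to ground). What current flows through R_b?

Equivalent of the parallel group: R_p = 1.597 MΩ.
Node voltage V_A = V_in · R_p/(R_s + R_p) = 25.8 × 0.09863 = 2.545 V.
Branch current I = V_A/R_b = 2.545/8.29 = 0.3069 µA.
(Equivalently: I_total = 1.593 µA, then current-divider fraction G_k/ΣG = 0.1927.)

I ≈ 0.307 µA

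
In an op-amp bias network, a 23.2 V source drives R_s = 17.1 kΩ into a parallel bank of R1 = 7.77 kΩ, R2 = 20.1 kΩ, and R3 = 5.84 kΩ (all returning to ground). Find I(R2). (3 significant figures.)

Parallel bank: R_p = 1/(1/7.77 + 1/20.1 + 1/5.84) = 2.860 kΩ.
Node voltage V_A = V_DC · R_p/(R_s + R_p) = 23.2 × 0.1433 = 3.324 V.
Branch current I = V_A/R2 = 3.324/20.1 = 0.1654 mA.

I ≈ 0.165 mA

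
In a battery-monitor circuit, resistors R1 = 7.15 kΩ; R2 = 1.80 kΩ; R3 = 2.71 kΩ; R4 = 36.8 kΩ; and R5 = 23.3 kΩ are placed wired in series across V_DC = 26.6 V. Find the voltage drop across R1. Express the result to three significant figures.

V ≈ 2.65 V

ΣR = 7.15 + 1.80 + 2.71 + 36.8 + 23.3 = 71.76 kΩ.
V = V_DC · R/ΣR = 26.6 × 0.09964 = 2.650 V.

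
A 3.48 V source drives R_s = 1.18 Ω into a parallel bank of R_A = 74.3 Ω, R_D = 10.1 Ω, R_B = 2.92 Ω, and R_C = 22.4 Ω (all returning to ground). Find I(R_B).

I ≈ 0.750 A

Parallel bank: R_p = 1/(1/74.3 + 1/10.1 + 1/2.92 + 1/22.4) = 2.002 Ω.
V_A by voltage divider: V_A = 3.48 × 2.002/(1.18 + 2.002) = 2.189 V.
I(R_B) = V_A / R_B = 2.189/2.92 = 0.7498 A.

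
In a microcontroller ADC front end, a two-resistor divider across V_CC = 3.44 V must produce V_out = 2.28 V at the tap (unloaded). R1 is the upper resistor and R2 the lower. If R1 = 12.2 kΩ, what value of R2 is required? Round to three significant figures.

V_out/V_CC = R2/(R1+R2) = 0.6628.
So R2 = R1 · V_out/(V_CC − V_out) = 12.2 × 2.28/(3.44 − 2.28) = 12.2 × 1.966 = 23.98 kΩ.

R2 ≈ 24.0 kΩ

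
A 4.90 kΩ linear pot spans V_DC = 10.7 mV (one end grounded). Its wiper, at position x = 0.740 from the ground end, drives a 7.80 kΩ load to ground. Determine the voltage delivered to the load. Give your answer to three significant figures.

Lower segment x·R_p = 3.626 kΩ; upper segment (1−x)·R_p = 1.274 kΩ.
R_L loads the lower segment: effective lower R = 2.475 kΩ.
V_out = 10.7 × 2.475/(1.274 + 2.475) = 7.064 mV.

V_out ≈ 7.06 mV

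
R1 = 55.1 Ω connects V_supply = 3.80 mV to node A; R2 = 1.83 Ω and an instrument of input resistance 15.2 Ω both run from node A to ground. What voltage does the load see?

The load sits in parallel with R2, giving an effective lower resistance R2' = R2·R_L/(R2+R_L) = 1.633 Ω.
Voltage divider with the loaded lower leg: V_out = 3.80 × 1.633/(55.1 + 1.633) = 3.80 × 0.02879 = 0.1094 mV.

V_out ≈ 0.109 mV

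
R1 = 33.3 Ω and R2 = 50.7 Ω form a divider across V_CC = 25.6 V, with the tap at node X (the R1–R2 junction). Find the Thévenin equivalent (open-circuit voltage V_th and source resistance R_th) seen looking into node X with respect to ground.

V_th is the unloaded tap voltage: V_CC · R2/(R1+R2) = 25.6 × 0.6036 = 15.45 V.
Zeroing V_CC shorts the top of R1 to ground, so R_th = R1 ‖ R2 = 20.10 Ω.

V_th ≈ 15.5 V, R_th ≈ 20.1 Ω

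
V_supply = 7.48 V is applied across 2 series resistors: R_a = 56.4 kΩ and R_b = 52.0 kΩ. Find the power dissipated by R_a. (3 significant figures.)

P ≈ 0.269 mW

Series current I = V_supply/ΣR = 7.48/108.4 = 0.06900 mA.
P = I²R = 0.004762 × 56.4 = 0.2685 mW.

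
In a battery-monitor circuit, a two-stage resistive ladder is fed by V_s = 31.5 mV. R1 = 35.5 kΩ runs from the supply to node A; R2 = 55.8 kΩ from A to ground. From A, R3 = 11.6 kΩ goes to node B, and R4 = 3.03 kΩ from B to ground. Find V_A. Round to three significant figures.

V_A ≈ 7.75 mV

Looking into the second stage from A: R3 + R4 = 14.63 kΩ appears in parallel with R2.
R2 ‖ (R3+R4) = 11.59 kΩ.
First divider: V_A = V_s · 11.59/(35.5 + 11.59) = 7.753 mV.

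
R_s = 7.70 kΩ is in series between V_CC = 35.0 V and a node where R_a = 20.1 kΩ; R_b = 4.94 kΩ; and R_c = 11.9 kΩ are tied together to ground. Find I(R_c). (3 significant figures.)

Parallel bank: R_p = 1/(1/20.1 + 1/4.94 + 1/11.9) = 2.974 kΩ.
V_A by voltage divider: V_A = 35.0 × 2.974/(7.70 + 2.974) = 9.752 V.
I(R_c) = V_A / R_c = 9.752/11.9 = 0.8195 mA.

I ≈ 0.820 mA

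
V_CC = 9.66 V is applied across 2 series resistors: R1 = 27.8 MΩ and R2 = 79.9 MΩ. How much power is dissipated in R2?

P ≈ 0.643 µW

ΣR = 107.7 MΩ → I = 9.66/107.7 = 0.08969 µA.
P(R2) = I²·R2 = (0.08969)² × 79.9 = 0.6428 µW.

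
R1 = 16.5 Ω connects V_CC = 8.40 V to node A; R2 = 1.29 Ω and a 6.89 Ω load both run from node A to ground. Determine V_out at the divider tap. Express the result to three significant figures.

V_out ≈ 0.519 V

The load sits in parallel with R2, giving an effective lower resistance R2' = R2·R_L/(R2+R_L) = 1.087 Ω.
Voltage divider with the loaded lower leg: V_out = 8.40 × 1.087/(16.5 + 1.087) = 8.40 × 0.06178 = 0.5190 V.
(Unloaded it would be 0.609 V; the load pulls it down.)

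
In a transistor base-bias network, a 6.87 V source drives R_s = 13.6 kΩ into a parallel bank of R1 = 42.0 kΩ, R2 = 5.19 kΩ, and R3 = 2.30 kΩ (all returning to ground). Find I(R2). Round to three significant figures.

I ≈ 0.134 mA

Combine the parallel branches: R_p = (1/42.0 + 1/5.19 + 1/2.30)⁻¹ = 1.535 kΩ.
V_A = 6.87 × 1.535/15.14 = 0.6969 V.
I(R2) = V_A / R2 = 0.6969/5.19 = 0.1343 mA.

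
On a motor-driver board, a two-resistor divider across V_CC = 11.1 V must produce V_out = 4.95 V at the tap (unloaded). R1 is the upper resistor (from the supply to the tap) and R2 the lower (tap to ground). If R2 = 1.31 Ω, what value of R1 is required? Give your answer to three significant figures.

The divider ratio is R2/(R1+R2) = 4.95/11.1 = 0.4459.
So R1 = R2 · (V_CC/V_out − 1) = 1.31 × (11.1/4.95 − 1) = 1.31 × 1.242 = 1.628 Ω.

R1 ≈ 1.63 Ω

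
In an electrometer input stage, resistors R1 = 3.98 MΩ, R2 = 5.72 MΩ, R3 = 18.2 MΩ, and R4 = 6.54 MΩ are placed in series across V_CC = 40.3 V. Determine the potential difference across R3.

Total series resistance ΣR = 3.98 + 5.72 + 18.2 + 6.54 = 34.44 MΩ.
V = V_CC · R/ΣR = 40.3 × 0.5285 = 21.30 V.

V ≈ 21.3 V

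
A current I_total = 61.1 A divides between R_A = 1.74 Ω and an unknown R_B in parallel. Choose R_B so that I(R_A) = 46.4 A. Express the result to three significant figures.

In a two-way split, I_A/I_total = R_B/(R_A + R_B).
With f = 0.7594, R_B = R_A · f/(1−f) = 1.74 × 3.156 = 5.492 Ω.

R_B ≈ 5.49 Ω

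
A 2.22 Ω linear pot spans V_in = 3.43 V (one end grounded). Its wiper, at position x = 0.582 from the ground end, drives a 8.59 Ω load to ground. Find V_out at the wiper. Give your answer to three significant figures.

The pot divides into 0.9280 Ω above the wiper and 1.292 Ω below.
(x·R_p) ‖ R_L = 1.123 Ω.
V_out = 3.43 × 1.123/(0.9280 + 1.123) = 1.878 V.
(Unloaded: V_out = x·V_in = 2.00 V.)

V_out ≈ 1.88 V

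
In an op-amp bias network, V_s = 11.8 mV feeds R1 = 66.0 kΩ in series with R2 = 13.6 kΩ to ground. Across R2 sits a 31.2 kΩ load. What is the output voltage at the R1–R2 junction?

R2 ‖ R_L = (13.6 × 31.2)/(13.6 + 31.2) = 9.471 kΩ.
Voltage divider with the loaded lower leg: V_out = 11.8 × 9.471/(66.0 + 9.471) = 11.8 × 0.1255 = 1.481 mV.

V_out ≈ 1.48 mV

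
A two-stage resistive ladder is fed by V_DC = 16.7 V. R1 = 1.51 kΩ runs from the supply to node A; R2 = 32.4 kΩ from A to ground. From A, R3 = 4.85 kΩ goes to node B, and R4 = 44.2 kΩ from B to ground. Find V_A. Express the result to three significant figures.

Node A sees R2 in parallel with the series input of stage 2, R3 + R4 = 49.05 kΩ.
Effective lower resistance at A: R2 ‖ 49.05 = 19.51 kΩ.
So V_A = 16.7 × 0.9282 = 15.50 V.

V_A ≈ 15.5 V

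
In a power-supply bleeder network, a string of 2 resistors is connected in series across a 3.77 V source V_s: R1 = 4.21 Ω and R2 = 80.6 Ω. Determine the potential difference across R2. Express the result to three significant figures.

Series total: ΣR = 4.21 + 80.6 = 84.81 Ω.
By the voltage-divider rule, V = 3.77 × 80.60/84.81 = 3.583 V.

V ≈ 3.58 V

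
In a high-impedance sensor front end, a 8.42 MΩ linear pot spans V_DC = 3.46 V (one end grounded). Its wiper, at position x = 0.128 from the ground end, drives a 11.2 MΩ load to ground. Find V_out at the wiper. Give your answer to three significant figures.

V_out ≈ 0.409 V

Lower segment x·R_p = 1.078 MΩ; upper segment (1−x)·R_p = 7.342 MΩ.
Lower segment in parallel with the load: 1.078 ‖ 11.2 = 0.9832 MΩ.
V_out = 3.46 × 0.9832/(7.342 + 0.9832) = 0.4086 V.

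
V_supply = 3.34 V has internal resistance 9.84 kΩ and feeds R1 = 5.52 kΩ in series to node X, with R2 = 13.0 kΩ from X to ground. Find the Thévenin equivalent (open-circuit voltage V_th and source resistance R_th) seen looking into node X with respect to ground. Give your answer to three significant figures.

R1' = 9.84 + 5.52 = 15.36 kΩ (source resistance + R1).
Open-circuit (no load on X): V_th = V_supply · R2/(R1' + R2) = 3.34 × 13.0/(15.36 + 13.0) = 1.531 V.
Looking into X with the source shorted: R_th = R1'·R2/(R1'+R2) = 15.36 × 13.0/28.36 = 7.041 kΩ.

V_th ≈ 1.53 V, R_th ≈ 7.04 kΩ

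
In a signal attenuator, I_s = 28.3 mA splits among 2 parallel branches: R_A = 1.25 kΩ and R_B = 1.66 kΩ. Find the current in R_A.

I ≈ 16.1 mA

With just two branches, the current splits inversely with resistance.
I(R_A) = 28.3 × 1.66/(1.25 + 1.66) = 28.3 × 0.5704 = 16.14 mA.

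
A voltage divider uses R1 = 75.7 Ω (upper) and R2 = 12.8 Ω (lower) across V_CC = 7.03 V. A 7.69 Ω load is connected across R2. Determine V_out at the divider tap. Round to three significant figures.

R2 ‖ R_L = (12.8 × 7.69)/(12.8 + 7.69) = 4.804 Ω.
Voltage divider with the loaded lower leg: V_out = 7.03 × 4.804/(75.7 + 4.804) = 7.03 × 0.05967 = 0.4195 V.

V_out ≈ 0.420 V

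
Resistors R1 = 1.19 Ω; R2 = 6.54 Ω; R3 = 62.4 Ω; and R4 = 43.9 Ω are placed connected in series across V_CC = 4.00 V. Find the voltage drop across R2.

Series total: ΣR = 1.19 + 6.54 + 62.4 + 43.9 = 114.0 Ω.
V = V_CC · R/ΣR = 4.00 × 0.05735 = 0.2294 V.

V ≈ 0.229 V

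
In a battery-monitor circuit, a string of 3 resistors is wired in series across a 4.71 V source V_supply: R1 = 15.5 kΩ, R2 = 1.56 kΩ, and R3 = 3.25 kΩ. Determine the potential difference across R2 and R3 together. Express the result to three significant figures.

V ≈ 1.12 V

Series total: ΣR = 15.5 + 1.56 + 3.25 = 20.31 kΩ.
R_{R2..R3} = 1.56 + 3.25 = 4.810 kΩ.
By the voltage-divider rule, V = 4.71 × 4.810/20.31 = 1.115 V.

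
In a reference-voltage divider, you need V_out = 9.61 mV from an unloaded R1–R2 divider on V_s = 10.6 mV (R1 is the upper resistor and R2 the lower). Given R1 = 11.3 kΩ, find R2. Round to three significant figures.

The divider ratio is R2/(R1+R2) = 9.61/10.6 = 0.9066.
So R2 = R1 · V_out/(V_s − V_out) = 11.3 × 9.61/(10.6 − 9.61) = 11.3 × 9.707 = 109.7 kΩ.

R2 ≈ 110 kΩ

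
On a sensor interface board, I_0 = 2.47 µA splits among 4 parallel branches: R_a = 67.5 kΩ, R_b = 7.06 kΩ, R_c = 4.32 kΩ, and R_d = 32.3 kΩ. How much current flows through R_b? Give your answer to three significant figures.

ΣG = 1/67.5 + 1/7.06 + 1/4.32 + 1/32.3 = 0.4189.
Current divider: I(R_b) = I_0 · G_k/ΣG = 2.47 × (0.1416/0.4189) = 2.47 × 0.3381 = 0.8352 µA.

I ≈ 0.835 µA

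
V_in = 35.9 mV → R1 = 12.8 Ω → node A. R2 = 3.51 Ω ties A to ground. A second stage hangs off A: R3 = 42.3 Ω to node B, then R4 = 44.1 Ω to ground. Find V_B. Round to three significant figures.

V_B ≈ 3.82 mV

The second stage (R3 + R4 = 86.40 Ω) loads node A in parallel with R2.
Effective lower resistance at A: R2 ‖ 86.40 = 3.373 Ω.
First divider: V_A = V_in · 3.373/(12.8 + 3.373) = 7.487 mV.
Stage 2 is unloaded, so V_B = V_A · R4/(R3+R4) = 7.487 × 44.1/86.40 = 3.822 mV.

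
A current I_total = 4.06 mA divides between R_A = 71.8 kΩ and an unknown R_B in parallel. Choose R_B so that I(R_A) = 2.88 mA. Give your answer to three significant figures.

R_B ≈ 175 kΩ

In a two-way split, I_A/I_total = R_B/(R_A + R_B).
2.88/4.06 = R_B/(R_A + R_B) → R_B = R_A · (0.7094)/(1 − 0.7094) = 71.8 × 2.441 = 175.2 kΩ.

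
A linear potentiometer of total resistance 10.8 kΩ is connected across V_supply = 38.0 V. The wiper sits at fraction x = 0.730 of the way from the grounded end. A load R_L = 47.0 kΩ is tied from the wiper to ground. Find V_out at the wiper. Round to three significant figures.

Split the track: R_lower = x·R_p = 7.884 kΩ, R_upper = (1−x)·R_p = 2.916 kΩ.
(x·R_p) ‖ R_L = 6.751 kΩ.
V_out = 38.0 × 6.751/(2.916 + 6.751) = 26.54 V.

V_out ≈ 26.5 V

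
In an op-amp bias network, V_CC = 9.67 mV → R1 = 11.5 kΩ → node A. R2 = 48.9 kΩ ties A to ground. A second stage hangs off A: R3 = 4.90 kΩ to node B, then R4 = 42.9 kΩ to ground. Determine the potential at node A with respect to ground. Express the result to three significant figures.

V_A ≈ 6.55 mV

The second stage (R3 + R4 = 47.80 kΩ) loads node A in parallel with R2.
R2 ‖ (R3+R4) = 24.17 kΩ.
V_A = 9.67 × 24.17/(11.5 + 24.17) = 6.553 mV.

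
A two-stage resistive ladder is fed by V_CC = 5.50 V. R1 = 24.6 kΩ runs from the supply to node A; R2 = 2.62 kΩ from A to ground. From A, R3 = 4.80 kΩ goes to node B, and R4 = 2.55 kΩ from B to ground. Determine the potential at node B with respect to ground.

V_B ≈ 0.139 V

Node A sees R2 in parallel with the series input of stage 2, R3 + R4 = 7.350 kΩ.
Effective lower resistance at A: R2 ‖ 7.350 = 1.931 kΩ.
So V_A = 5.50 × 0.07280 = 0.4004 V.
V_B = V_A × 0.3469 = 0.1389 V.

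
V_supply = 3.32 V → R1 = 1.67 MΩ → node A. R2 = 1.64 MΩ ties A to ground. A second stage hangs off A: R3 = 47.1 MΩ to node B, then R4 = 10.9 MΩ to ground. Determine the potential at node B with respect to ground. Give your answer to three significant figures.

Node A sees R2 in parallel with the series input of stage 2, R3 + R4 = 58.00 MΩ.
Effective lower resistance at A: R2 ‖ 58.00 = 1.595 MΩ.
V_A = 3.32 × 1.595/(1.67 + 1.595) = 1.622 V.
V_B = V_A × 0.1879 = 0.3048 V.

V_B ≈ 0.305 V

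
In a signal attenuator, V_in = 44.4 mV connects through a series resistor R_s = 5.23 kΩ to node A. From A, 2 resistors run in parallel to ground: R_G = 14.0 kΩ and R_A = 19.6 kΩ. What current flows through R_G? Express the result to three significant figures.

I ≈ 1.93 µA

Parallel bank: R_p = 1/(1/14.0 + 1/19.6) = 8.167 kΩ.
V_A by voltage divider: V_A = 44.4 × 8.167/(5.23 + 8.167) = 27.07 mV.
Branch current I = V_A/R_G = 27.07/14.0 = 1.933 µA.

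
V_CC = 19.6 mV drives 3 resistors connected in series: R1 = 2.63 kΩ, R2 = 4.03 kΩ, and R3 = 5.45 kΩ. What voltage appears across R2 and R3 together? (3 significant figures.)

V ≈ 15.3 mV

Series total: ΣR = 2.63 + 4.03 + 5.45 = 12.11 kΩ.
R_{R2..R3} = 4.03 + 5.45 = 9.480 kΩ.
V = V_CC · R/ΣR = 19.6 × 0.7828 = 15.34 mV.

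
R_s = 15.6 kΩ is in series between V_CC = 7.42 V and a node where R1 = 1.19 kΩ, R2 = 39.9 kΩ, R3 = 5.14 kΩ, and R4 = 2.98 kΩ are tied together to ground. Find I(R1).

I ≈ 0.274 mA

Combine the parallel branches: R_p = (1/1.19 + 1/39.9 + 1/5.14 + 1/2.98)⁻¹ = 0.7166 kΩ.
V_A = 7.42 × 0.7166/16.32 = 0.3259 V.
Branch current I = V_A/R1 = 0.3259/1.19 = 0.2738 mA.
(Equivalently: I_total = 0.4548 mA, then current-divider fraction G_k/ΣG = 0.6022.)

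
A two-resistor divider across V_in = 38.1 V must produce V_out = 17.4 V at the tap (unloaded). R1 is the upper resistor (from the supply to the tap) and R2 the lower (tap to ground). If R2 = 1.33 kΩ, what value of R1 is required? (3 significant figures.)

R1 ≈ 1.58 kΩ

The divider ratio is R2/(R1+R2) = 17.4/38.1 = 0.4567.
R1 = R2·(1/k − 1) = 1.33 × 1.190 = 1.582 kΩ.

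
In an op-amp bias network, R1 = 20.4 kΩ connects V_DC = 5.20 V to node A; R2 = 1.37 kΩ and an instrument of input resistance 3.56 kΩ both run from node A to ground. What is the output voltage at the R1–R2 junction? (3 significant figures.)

V_out ≈ 0.241 V

First combine the lower leg with the load: R2 ‖ R_L = 0.9893 kΩ.
Voltage divider with the loaded lower leg: V_out = 5.20 × 0.9893/(20.4 + 0.9893) = 5.20 × 0.04625 = 0.2405 V.
(Unloaded it would be 0.327 V; the load pulls it down.)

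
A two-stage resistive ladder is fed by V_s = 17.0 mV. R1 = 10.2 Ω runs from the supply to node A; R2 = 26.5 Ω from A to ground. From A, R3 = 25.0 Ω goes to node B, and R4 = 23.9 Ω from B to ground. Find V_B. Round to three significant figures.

Looking into the second stage from A: R3 + R4 = 48.90 Ω appears in parallel with R2.
Effective lower resistance at A: R2 ‖ 48.90 = 17.19 Ω.
So V_A = 17.0 × 0.6276 = 10.67 mV.
Then the unloaded second divider: V_B = V_A × R4/(R3+R4) = 10.67 × 0.4888 = 5.214 mV.

V_B ≈ 5.21 mV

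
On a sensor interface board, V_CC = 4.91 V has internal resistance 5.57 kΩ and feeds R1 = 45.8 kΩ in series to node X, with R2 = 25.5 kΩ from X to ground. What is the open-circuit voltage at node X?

V_th ≈ 1.63 V

R1' = 5.57 + 45.8 = 51.37 kΩ (source resistance + R1).
V_th is the unloaded tap voltage: V_CC · R2/(R1'+R2) = 4.91 × 0.3317 = 1.629 V.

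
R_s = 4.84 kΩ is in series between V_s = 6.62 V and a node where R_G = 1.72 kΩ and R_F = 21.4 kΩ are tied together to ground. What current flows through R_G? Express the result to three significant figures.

Equivalent of the parallel group: R_p = 1.592 kΩ.
V_A by voltage divider: V_A = 6.62 × 1.592/(4.84 + 1.592) = 1.639 V.
I(R_G) = V_A / R_G = 1.639/1.72 = 0.9527 mA.

I ≈ 0.953 mA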